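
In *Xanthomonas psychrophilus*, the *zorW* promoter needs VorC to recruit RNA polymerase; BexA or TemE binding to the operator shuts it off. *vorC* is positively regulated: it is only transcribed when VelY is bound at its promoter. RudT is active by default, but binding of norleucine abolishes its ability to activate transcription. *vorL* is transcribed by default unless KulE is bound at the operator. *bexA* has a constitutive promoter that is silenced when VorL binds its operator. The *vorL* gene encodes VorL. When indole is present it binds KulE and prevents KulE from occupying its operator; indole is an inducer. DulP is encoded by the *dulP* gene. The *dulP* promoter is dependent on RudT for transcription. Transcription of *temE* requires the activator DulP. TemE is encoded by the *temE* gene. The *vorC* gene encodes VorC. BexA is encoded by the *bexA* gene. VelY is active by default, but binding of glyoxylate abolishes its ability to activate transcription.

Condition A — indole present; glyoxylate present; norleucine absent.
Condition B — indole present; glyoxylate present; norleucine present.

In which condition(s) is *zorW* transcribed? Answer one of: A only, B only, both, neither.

neither

Condition A:
Indole is present, so KulE is inactive.
With no repressor bound, *vorL* is transcribed.
So VorL is produced and active.
With repressor VorL bound, *bexA* is not transcribed.
So BexA is not produced.
Glyoxylate is present, so VelY is inactive.
Required activator VelY is absent, so *vorC* is not transcribed.
So VorC is not produced.
Norleucine is absent, so RudT is active.
No repressor is bound and RudT is active, so *dulP* is transcribed.
So DulP is produced and active.
No repressor is bound and DulP is active, so *temE* is transcribed.
So TemE is produced and active.
With repressor TemE bound, *zorW* is not transcribed.
→ *zorW* is OFF in A.
Condition B:
Indole is present, so KulE is inactive.
With no repressor bound, *vorL* is transcribed.
So VorL is produced and active.
With repressor VorL bound, *bexA* is not transcribed.
So BexA is not produced.
Glyoxylate is present, so VelY is inactive.
Required activator VelY is absent, so *vorC* is not transcribed.
So VorC is not produced.
Norleucine is present, so RudT is inactive.
Required activator RudT is absent, so *dulP* is not transcribed.
So DulP is not produced.
Required activator DulP is absent, so *temE* is not transcribed.
So TemE is not produced.
Required activator VorC is absent, so *zorW* is not transcribed.
→ *zorW* is OFF in B.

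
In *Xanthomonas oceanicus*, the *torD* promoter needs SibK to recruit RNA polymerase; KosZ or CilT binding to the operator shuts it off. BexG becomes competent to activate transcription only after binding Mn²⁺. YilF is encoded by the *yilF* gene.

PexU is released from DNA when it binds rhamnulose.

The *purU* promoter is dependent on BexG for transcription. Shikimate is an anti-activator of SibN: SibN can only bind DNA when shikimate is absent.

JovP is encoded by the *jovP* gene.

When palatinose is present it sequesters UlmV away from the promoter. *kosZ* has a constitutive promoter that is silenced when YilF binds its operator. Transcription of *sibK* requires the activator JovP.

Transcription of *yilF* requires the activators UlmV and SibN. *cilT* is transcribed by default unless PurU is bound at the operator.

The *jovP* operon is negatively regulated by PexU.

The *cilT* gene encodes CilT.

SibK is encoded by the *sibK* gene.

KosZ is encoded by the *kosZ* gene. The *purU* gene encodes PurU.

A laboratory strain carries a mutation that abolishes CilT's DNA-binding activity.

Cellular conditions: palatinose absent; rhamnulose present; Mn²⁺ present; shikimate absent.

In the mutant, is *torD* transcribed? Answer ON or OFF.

ON

Palatinose is absent, so UlmV is active.
Shikimate is absent, so SibN is active.
No repressor is bound and UlmV and SibN are active, so *yilF* is transcribed.
So YilF is produced and active.
With repressor YilF bound, *kosZ* is not transcribed.
So KosZ is not produced.
Rhamnulose is present, so PexU is inactive.
With no repressor bound, *jovP* is transcribed.
So JovP is produced and active.
No repressor is bound and JovP is active, so *sibK* is transcribed.
So SibK is produced and active.
CilT is non-functional in this strain, so it has no effect.
No repressor is bound and SibK is active, so *torD* is transcribed.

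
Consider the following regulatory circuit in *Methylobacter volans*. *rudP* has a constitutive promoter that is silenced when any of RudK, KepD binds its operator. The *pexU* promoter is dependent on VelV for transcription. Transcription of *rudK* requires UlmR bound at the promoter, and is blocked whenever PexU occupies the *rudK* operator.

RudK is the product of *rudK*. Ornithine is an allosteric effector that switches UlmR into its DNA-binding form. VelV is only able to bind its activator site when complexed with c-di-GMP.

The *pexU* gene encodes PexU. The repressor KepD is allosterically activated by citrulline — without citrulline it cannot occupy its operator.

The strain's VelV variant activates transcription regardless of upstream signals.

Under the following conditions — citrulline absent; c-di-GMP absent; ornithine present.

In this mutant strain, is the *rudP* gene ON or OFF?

Ornithine is present, so UlmR is active.
VelV is constitutively active in this strain.
No repressor is bound and VelV is active, so *pexU* is transcribed.
So PexU is produced and active.
With repressor PexU bound, *rudK* is not transcribed.
So RudK is not produced.
Citrulline is absent, so KepD is inactive.
With no repressor bound, *rudP* is transcribed.

ON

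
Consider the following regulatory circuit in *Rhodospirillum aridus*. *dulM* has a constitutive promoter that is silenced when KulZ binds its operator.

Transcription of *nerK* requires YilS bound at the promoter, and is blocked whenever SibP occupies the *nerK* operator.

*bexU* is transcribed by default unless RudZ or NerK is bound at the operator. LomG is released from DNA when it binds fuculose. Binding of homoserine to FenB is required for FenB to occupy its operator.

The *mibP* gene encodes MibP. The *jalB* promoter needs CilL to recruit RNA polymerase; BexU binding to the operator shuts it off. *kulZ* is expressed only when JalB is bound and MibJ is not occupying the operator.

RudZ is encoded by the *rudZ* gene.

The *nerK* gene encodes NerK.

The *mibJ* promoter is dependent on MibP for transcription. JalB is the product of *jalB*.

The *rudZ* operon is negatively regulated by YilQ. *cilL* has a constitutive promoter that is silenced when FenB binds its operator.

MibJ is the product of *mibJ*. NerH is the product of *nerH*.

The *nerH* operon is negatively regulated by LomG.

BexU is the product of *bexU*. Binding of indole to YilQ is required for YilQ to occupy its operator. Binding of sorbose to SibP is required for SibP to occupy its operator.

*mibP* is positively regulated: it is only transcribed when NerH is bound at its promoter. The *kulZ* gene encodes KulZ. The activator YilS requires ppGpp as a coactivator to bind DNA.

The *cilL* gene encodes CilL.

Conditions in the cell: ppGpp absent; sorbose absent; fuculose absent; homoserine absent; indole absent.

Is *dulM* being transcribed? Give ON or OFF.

Fuculose is absent, so LomG is active.
With repressor LomG bound, *nerH* is not transcribed.
So NerH is not produced.
Required activator NerH is absent, so *mibP* is not transcribed.
So MibP is not produced.
Required activator MibP is absent, so *mibJ* is not transcribed.
So MibJ is not produced.
Indole is absent, so YilQ is inactive.
With no repressor bound, *rudZ* is transcribed.
So RudZ is produced and active.
ppGpp is absent, so YilS is inactive.
Sorbose is absent, so SibP is inactive.
Required activator YilS is absent, so *nerK* is not transcribed.
So NerK is not produced.
With repressor RudZ bound, *bexU* is not transcribed.
So BexU is not produced.
Homoserine is absent, so FenB is inactive.
With no repressor bound, *cilL* is transcribed.
So CilL is produced and active.
No repressor is bound and CilL is active, so *jalB* is transcribed.
So JalB is produced and active.
No repressor is bound and JalB is active, so *kulZ* is transcribed.
So KulZ is produced and active.
With repressor KulZ bound, *dulM* is not transcribed.

OFF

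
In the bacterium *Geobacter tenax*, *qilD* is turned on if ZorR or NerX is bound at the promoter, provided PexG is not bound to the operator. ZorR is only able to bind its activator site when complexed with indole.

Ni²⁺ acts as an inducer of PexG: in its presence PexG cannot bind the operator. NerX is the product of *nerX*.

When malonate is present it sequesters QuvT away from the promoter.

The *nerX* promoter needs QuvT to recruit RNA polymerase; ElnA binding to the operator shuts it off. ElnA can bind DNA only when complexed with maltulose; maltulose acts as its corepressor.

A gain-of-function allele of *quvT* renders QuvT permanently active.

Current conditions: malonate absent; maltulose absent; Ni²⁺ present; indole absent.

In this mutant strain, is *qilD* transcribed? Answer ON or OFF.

Indole is absent, so ZorR is inactive.
QuvT is constitutively active in this strain.
Maltulose is absent, so ElnA is inactive.
No repressor is bound and QuvT is active, so *nerX* is transcribed.
So NerX is produced and active.
Ni²⁺ is present, so PexG is inactive.
Activator NerX is present, so *qilD* is transcribed.

ON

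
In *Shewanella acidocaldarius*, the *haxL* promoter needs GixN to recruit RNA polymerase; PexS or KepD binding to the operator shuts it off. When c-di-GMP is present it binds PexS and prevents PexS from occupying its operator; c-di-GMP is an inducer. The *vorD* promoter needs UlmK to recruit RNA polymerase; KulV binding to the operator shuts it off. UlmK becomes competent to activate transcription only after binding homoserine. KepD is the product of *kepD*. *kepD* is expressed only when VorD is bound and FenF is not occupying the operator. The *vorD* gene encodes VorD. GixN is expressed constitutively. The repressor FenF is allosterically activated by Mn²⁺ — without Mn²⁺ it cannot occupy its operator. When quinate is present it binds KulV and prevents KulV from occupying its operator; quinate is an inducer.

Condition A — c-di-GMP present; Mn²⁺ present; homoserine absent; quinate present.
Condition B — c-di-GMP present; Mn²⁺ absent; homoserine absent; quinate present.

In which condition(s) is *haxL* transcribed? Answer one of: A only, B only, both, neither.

Condition A:
c-di-GMP is present, so PexS is inactive.
Mn²⁺ is present, so FenF is active.
Homoserine is absent, so UlmK is inactive.
Quinate is present, so KulV is inactive.
Required activator UlmK is absent, so *vorD* is not transcribed.
So VorD is not produced.
With repressor FenF bound, *kepD* is not transcribed.
So KepD is not produced.
GixN is produced constitutively and is active.
No repressor is bound and GixN is active, so *haxL* is transcribed.
→ *haxL* is ON in A.
Condition B:
c-di-GMP is present, so PexS is inactive.
Mn²⁺ is absent, so FenF is inactive.
Homoserine is absent, so UlmK is inactive.
Quinate is present, so KulV is inactive.
Required activator UlmK is absent, so *vorD* is not transcribed.
So VorD is not produced.
Required activator VorD is absent, so *kepD* is not transcribed.
So KepD is not produced.
GixN is produced constitutively and is active.
No repressor is bound and GixN is active, so *haxL* is transcribed.
→ *haxL* is ON in B.

both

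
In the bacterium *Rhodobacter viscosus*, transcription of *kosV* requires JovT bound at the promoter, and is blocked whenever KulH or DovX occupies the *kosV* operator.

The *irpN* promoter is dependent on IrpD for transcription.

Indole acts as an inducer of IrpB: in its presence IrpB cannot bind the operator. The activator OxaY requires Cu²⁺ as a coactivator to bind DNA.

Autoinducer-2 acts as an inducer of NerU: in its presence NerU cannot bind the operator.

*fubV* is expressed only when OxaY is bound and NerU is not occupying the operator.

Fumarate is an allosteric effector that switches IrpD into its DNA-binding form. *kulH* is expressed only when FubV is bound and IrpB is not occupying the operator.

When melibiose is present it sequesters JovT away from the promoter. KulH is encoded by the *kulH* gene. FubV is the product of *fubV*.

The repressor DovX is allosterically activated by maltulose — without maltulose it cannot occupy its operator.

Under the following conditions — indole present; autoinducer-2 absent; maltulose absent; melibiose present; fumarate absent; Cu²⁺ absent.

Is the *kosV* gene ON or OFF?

OFF

Melibiose is present, so JovT is inactive.
Indole is present, so IrpB is inactive.
Cu²⁺ is absent, so OxaY is inactive.
Autoinducer-2 is absent, so NerU is active.
With repressor NerU bound, *fubV* is not transcribed.
So FubV is not produced.
Required activator FubV is absent, so *kulH* is not transcribed.
So KulH is not produced.
Maltulose is absent, so DovX is inactive.
Required activator JovT is absent, so *kosV* is not transcribed.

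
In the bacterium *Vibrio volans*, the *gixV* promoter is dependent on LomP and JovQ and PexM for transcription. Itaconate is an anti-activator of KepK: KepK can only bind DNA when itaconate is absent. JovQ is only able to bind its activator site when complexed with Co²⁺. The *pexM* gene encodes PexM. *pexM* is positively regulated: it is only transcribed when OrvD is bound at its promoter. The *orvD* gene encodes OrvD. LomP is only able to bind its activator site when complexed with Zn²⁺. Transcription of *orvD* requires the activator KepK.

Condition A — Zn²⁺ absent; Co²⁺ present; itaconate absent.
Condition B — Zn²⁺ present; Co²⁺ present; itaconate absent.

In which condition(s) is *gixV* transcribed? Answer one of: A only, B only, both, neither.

Condition A:
Zn²⁺ is absent, so LomP is inactive.
Co²⁺ is present, so JovQ is active.
Itaconate is absent, so KepK is active.
No repressor is bound and KepK is active, so *orvD* is transcribed.
So OrvD is produced and active.
No repressor is bound and OrvD is active, so *pexM* is transcribed.
So PexM is produced and active.
Required activator LomP is absent, so *gixV* is not transcribed.
→ *gixV* is OFF in A.
Condition B:
Zn²⁺ is present, so LomP is active.
Co²⁺ is present, so JovQ is active.
Itaconate is absent, so KepK is active.
No repressor is bound and KepK is active, so *orvD* is transcribed.
So OrvD is produced and active.
No repressor is bound and OrvD is active, so *pexM* is transcribed.
So PexM is produced and active.
No repressor is bound and LomP and JovQ and PexM are active, so *gixV* is transcribed.
→ *gixV* is ON in B.

B only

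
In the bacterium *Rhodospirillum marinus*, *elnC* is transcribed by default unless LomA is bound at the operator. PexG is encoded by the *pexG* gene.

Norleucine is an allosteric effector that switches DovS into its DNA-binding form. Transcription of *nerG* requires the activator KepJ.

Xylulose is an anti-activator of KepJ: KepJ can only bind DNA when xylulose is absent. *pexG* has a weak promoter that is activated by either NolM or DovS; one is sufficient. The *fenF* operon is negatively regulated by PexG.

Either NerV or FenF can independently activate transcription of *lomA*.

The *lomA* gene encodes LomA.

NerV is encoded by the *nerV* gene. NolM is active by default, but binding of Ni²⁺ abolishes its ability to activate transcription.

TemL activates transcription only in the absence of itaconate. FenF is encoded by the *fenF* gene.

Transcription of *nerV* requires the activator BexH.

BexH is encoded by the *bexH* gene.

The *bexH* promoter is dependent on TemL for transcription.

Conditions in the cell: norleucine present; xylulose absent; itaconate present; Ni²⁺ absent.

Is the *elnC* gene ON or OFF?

ON

Itaconate is present, so TemL is inactive.
Required activator TemL is absent, so *bexH* is not transcribed.
So BexH is not produced.
Required activator BexH is absent, so *nerV* is not transcribed.
So NerV is not produced.
Ni²⁺ is absent, so NolM is active.
Norleucine is present, so DovS is active.
Activator NolM is present, so *pexG* is transcribed.
So PexG is produced and active.
With repressor PexG bound, *fenF* is not transcribed.
So FenF is not produced.
No activator is available at the *lomA* promoter, so *lomA* is not transcribed.
So LomA is not produced.
With no repressor bound, *elnC* is transcribed.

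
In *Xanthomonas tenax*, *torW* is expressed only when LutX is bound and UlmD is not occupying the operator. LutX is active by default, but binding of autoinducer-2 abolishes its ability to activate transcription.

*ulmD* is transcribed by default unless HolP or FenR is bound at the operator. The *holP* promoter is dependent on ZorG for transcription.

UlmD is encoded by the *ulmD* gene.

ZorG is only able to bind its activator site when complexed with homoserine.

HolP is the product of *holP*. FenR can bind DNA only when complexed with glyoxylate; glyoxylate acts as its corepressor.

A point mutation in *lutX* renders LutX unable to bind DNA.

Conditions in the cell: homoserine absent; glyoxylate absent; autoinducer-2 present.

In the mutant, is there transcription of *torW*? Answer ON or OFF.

OFF

Homoserine is absent, so ZorG is inactive.
Required activator ZorG is absent, so *holP* is not transcribed.
So HolP is not produced.
Glyoxylate is absent, so FenR is inactive.
With no repressor bound, *ulmD* is transcribed.
So UlmD is produced and active.
LutX is non-functional in this strain, so it has no effect.
With repressor UlmD bound, *torW* is not transcribed.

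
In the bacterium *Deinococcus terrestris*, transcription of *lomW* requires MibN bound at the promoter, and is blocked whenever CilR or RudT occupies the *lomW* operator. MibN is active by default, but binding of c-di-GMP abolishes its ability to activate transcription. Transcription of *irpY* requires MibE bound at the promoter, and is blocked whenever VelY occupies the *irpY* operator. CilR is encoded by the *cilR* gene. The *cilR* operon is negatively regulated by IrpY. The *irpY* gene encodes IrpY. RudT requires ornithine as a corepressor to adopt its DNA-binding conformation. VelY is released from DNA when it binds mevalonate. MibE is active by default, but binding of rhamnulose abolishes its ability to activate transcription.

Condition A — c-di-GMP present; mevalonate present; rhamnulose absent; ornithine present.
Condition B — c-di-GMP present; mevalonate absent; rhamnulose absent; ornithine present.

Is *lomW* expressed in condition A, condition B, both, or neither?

neither

Condition A:
c-di-GMP is present, so MibN is inactive.
Mevalonate is present, so VelY is inactive.
Rhamnulose is absent, so MibE is active.
No repressor is bound and MibE is active, so *irpY* is transcribed.
So IrpY is produced and active.
With repressor IrpY bound, *cilR* is not transcribed.
So CilR is not produced.
Ornithine is present, so RudT is active.
With repressor RudT bound, *lomW* is not transcribed.
→ *lomW* is OFF in A.
Condition B:
c-di-GMP is present, so MibN is inactive.
Mevalonate is absent, so VelY is active.
Rhamnulose is absent, so MibE is active.
With repressor VelY bound, *irpY* is not transcribed.
So IrpY is not produced.
With no repressor bound, *cilR* is transcribed.
So CilR is produced and active.
Ornithine is present, so RudT is active.
With repressor CilR bound, *lomW* is not transcribed.
→ *lomW* is OFF in B.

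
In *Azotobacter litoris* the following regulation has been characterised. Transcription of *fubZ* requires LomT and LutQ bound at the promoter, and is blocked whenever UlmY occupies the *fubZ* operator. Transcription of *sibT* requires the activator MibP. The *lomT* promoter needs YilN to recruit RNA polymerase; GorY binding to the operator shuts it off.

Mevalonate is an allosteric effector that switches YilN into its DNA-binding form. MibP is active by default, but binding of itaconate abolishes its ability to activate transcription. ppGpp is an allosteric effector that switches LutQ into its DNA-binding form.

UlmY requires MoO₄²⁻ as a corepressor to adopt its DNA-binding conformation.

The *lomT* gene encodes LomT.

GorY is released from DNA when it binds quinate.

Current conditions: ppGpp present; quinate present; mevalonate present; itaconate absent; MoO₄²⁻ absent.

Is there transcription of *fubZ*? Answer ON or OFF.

ON

Quinate is present, so GorY is inactive.
Mevalonate is present, so YilN is active.
No repressor is bound and YilN is active, so *lomT* is transcribed.
So LomT is produced and active.
MoO₄²⁻ is absent, so UlmY is inactive.
ppGpp is present, so LutQ is active.
No repressor is bound and LomT and LutQ are active, so *fubZ* is transcribed.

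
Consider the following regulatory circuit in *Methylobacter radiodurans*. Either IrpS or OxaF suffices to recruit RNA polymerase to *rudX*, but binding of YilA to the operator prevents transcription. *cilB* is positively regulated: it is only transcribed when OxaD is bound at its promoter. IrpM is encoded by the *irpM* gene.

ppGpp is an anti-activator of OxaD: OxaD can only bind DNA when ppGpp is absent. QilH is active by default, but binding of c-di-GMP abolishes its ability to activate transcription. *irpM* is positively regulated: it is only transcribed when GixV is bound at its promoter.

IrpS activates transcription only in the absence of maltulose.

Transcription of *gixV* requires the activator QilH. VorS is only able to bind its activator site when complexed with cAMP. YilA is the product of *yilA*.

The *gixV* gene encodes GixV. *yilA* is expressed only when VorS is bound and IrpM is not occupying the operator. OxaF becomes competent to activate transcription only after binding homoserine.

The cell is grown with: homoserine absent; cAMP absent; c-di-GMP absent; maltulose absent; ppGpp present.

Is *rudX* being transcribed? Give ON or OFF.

ON

Maltulose is absent, so IrpS is active.
Homoserine is absent, so OxaF is inactive.
cAMP is absent, so VorS is inactive.
c-di-GMP is absent, so QilH is active.
No repressor is bound and QilH is active, so *gixV* is transcribed.
So GixV is produced and active.
No repressor is bound and GixV is active, so *irpM* is transcribed.
So IrpM is produced and active.
With repressor IrpM bound, *yilA* is not transcribed.
So YilA is not produced.
Activator IrpS is present, so *rudX* is transcribed.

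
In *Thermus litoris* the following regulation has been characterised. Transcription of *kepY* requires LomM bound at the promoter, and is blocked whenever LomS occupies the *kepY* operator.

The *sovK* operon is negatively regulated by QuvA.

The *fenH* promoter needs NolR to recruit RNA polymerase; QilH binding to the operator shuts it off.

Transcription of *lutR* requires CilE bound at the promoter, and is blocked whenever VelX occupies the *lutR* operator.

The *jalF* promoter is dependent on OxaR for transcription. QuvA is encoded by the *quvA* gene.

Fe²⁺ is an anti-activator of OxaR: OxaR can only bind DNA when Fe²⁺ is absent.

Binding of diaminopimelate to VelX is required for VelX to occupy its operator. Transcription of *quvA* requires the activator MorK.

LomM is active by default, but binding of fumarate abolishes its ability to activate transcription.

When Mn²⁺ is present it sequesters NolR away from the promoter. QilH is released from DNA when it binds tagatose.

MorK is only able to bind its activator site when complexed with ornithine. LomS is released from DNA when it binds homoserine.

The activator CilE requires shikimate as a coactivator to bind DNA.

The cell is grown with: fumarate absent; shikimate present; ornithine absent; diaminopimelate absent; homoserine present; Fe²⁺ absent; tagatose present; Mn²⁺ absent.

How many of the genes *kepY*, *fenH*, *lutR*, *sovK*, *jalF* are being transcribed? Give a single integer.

Fumarate is absent, so LomM is active.
Homoserine is present, so LomS is inactive.
No repressor is bound and LomM is active, so *kepY* is transcribed.
→ *kepY* is ON.
Tagatose is present, so QilH is inactive.
Mn²⁺ is absent, so NolR is active.
No repressor is bound and NolR is active, so *fenH* is transcribed.
→ *fenH* is ON.
Shikimate is present, so CilE is active.
Diaminopimelate is absent, so VelX is inactive.
No repressor is bound and CilE is active, so *lutR* is transcribed.
→ *lutR* is ON.
Ornithine is absent, so MorK is inactive.
Required activator MorK is absent, so *quvA* is not transcribed.
So QuvA is not produced.
With no repressor bound, *sovK* is transcribed.
→ *sovK* is ON.
Fe²⁺ is absent, so OxaR is active.
No repressor is bound and OxaR is active, so *jalF* is transcribed.
→ *jalF* is ON.
5 of the 5 genes are transcribed.

5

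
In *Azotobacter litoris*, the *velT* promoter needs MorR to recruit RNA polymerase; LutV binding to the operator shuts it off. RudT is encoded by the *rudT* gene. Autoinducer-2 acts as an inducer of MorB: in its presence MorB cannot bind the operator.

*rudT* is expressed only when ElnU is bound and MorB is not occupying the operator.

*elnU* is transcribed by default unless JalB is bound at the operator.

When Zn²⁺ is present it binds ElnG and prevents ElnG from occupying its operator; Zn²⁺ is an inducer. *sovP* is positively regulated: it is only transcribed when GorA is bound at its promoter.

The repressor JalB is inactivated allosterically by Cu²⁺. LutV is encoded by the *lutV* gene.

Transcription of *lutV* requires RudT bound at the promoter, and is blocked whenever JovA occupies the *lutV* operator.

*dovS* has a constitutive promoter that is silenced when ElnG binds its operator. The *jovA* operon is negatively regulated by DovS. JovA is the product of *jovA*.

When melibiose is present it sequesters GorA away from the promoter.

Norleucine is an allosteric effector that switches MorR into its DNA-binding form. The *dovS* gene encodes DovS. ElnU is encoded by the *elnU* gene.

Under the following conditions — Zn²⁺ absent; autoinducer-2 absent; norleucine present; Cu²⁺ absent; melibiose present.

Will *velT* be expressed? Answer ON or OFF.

ON

Norleucine is present, so MorR is active.
Zn²⁺ is absent, so ElnG is active.
With repressor ElnG bound, *dovS* is not transcribed.
So DovS is not produced.
With no repressor bound, *jovA* is transcribed.
So JovA is produced and active.
Autoinducer-2 is absent, so MorB is active.
Cu²⁺ is absent, so JalB is active.
With repressor JalB bound, *elnU* is not transcribed.
So ElnU is not produced.
With repressor MorB bound, *rudT* is not transcribed.
So RudT is not produced.
With repressor JovA bound, *lutV* is not transcribed.
So LutV is not produced.
No repressor is bound and MorR is active, so *velT* is transcribed.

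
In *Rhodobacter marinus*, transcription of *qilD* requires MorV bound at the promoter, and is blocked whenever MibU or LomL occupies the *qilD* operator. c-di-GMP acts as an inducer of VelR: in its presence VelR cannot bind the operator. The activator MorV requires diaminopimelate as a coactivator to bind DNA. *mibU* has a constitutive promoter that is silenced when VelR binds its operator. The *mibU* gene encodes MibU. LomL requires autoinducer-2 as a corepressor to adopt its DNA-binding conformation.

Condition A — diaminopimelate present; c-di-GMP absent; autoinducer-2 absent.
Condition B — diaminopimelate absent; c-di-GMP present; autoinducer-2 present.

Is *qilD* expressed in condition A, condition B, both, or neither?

A only

Condition A:
Diaminopimelate is present, so MorV is active.
c-di-GMP is absent, so VelR is active.
With repressor VelR bound, *mibU* is not transcribed.
So MibU is not produced.
Autoinducer-2 is absent, so LomL is inactive.
No repressor is bound and MorV is active, so *qilD* is transcribed.
→ *qilD* is ON in A.
Condition B:
Diaminopimelate is absent, so MorV is inactive.
c-di-GMP is present, so VelR is inactive.
With no repressor bound, *mibU* is transcribed.
So MibU is produced and active.
Autoinducer-2 is present, so LomL is active.
With repressor MibU bound, *qilD* is not transcribed.
→ *qilD* is OFF in B.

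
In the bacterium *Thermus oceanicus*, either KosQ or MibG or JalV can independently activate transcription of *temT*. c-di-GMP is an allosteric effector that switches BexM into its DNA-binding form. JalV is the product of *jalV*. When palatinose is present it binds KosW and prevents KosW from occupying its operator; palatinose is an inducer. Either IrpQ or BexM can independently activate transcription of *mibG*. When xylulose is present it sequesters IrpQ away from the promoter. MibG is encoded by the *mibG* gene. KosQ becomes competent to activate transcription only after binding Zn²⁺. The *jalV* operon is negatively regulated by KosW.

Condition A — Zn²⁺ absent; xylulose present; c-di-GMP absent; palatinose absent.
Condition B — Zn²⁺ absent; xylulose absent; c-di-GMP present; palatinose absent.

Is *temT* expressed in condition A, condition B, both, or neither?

Condition A:
Zn²⁺ is absent, so KosQ is inactive.
Xylulose is present, so IrpQ is inactive.
c-di-GMP is absent, so BexM is inactive.
No activator is available at the *mibG* promoter, so *mibG* is not transcribed.
So MibG is not produced.
Palatinose is absent, so KosW is active.
With repressor KosW bound, *jalV* is not transcribed.
So JalV is not produced.
No activator is available at the *temT* promoter, so *temT* is not transcribed.
→ *temT* is OFF in A.
Condition B:
Zn²⁺ is absent, so KosQ is inactive.
Xylulose is absent, so IrpQ is active.
c-di-GMP is present, so BexM is active.
Activator IrpQ is present, so *mibG* is transcribed.
So MibG is produced and active.
Palatinose is absent, so KosW is active.
With repressor KosW bound, *jalV* is not transcribed.
So JalV is not produced.
Activator MibG is present, so *temT* is transcribed.
→ *temT* is ON in B.

B only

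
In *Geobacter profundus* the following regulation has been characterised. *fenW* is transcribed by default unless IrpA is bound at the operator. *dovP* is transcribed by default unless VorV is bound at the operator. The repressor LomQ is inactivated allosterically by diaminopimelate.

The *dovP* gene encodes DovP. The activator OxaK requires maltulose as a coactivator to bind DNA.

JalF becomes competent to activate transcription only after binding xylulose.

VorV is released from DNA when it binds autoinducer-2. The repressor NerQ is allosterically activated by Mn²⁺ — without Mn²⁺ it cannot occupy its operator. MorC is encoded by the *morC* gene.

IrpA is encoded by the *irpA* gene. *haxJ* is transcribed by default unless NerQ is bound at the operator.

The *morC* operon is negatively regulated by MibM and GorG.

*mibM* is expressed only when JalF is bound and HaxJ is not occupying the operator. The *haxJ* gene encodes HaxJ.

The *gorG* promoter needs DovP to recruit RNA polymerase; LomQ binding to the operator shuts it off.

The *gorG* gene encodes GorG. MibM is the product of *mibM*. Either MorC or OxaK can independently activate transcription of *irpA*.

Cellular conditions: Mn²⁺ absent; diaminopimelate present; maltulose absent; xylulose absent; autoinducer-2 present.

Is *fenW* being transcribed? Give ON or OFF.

ON

Mn²⁺ is absent, so NerQ is inactive.
With no repressor bound, *haxJ* is transcribed.
So HaxJ is produced and active.
Xylulose is absent, so JalF is inactive.
With repressor HaxJ bound, *mibM* is not transcribed.
So MibM is not produced.
Autoinducer-2 is present, so VorV is inactive.
With no repressor bound, *dovP* is transcribed.
So DovP is produced and active.
Diaminopimelate is present, so LomQ is inactive.
No repressor is bound and DovP is active, so *gorG* is transcribed.
So GorG is produced and active.
With repressor GorG bound, *morC* is not transcribed.
So MorC is not produced.
Maltulose is absent, so OxaK is inactive.
No activator is available at the *irpA* promoter, so *irpA* is not transcribed.
So IrpA is not produced.
With no repressor bound, *fenW* is transcribed.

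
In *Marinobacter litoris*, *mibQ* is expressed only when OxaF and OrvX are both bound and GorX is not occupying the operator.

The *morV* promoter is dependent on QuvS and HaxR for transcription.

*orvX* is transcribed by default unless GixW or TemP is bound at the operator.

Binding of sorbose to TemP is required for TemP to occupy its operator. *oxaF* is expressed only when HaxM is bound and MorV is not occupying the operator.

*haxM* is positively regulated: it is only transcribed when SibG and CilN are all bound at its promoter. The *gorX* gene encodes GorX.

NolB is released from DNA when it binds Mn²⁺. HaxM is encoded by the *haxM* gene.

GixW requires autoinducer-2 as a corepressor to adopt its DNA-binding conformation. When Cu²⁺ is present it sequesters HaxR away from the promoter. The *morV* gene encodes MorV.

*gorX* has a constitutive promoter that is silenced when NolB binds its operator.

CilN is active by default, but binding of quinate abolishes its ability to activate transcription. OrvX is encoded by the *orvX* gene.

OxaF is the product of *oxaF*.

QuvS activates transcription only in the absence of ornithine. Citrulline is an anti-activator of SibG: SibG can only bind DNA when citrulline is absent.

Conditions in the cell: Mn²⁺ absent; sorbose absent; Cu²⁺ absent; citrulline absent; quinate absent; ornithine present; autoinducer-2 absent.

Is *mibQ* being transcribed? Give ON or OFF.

Ornithine is present, so QuvS is inactive.
Cu²⁺ is absent, so HaxR is active.
Required activator QuvS is absent, so *morV* is not transcribed.
So MorV is not produced.
Citrulline is absent, so SibG is active.
Quinate is absent, so CilN is active.
No repressor is bound and SibG and CilN are active, so *haxM* is transcribed.
So HaxM is produced and active.
No repressor is bound and HaxM is active, so *oxaF* is transcribed.
So OxaF is produced and active.
Mn²⁺ is absent, so NolB is active.
With repressor NolB bound, *gorX* is not transcribed.
So GorX is not produced.
Autoinducer-2 is absent, so GixW is inactive.
Sorbose is absent, so TemP is inactive.
With no repressor bound, *orvX* is transcribed.
So OrvX is produced and active.
No repressor is bound and OxaF and OrvX are active, so *mibQ* is transcribed.

ON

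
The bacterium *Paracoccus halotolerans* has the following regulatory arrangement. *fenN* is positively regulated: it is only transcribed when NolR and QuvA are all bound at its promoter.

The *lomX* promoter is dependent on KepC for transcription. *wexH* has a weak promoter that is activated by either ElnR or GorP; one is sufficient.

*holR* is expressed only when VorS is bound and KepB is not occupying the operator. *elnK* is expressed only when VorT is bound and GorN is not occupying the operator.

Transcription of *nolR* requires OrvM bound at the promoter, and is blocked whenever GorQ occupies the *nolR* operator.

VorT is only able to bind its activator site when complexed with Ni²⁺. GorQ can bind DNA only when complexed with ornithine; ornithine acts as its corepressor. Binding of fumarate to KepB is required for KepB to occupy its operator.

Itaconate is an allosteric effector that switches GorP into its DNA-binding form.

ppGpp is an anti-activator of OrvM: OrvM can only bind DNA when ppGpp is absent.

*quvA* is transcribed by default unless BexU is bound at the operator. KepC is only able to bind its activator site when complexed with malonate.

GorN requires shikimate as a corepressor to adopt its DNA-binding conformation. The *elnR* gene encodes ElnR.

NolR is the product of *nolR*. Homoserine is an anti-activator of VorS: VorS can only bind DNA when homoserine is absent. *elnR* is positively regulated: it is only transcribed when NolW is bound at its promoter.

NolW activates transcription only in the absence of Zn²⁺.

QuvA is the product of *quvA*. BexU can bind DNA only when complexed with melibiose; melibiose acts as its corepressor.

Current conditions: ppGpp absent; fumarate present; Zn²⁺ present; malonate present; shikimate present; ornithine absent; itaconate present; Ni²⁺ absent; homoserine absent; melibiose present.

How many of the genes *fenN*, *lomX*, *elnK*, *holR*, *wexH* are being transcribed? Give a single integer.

2

ppGpp is absent, so OrvM is active.
Ornithine is absent, so GorQ is inactive.
No repressor is bound and OrvM is active, so *nolR* is transcribed.
So NolR is produced and active.
Melibiose is present, so BexU is active.
With repressor BexU bound, *quvA* is not transcribed.
So QuvA is not produced.
Required activator QuvA is absent, so *fenN* is not transcribed.
→ *fenN* is OFF.
Malonate is present, so KepC is active.
No repressor is bound and KepC is active, so *lomX* is transcribed.
→ *lomX* is ON.
Ni²⁺ is absent, so VorT is inactive.
Shikimate is present, so GorN is active.
With repressor GorN bound, *elnK* is not transcribed.
→ *elnK* is OFF.
Homoserine is absent, so VorS is active.
Fumarate is present, so KepB is active.
With repressor KepB bound, *holR* is not transcribed.
→ *holR* is OFF.
Zn²⁺ is present, so NolW is inactive.
Required activator NolW is absent, so *elnR* is not transcribed.
So ElnR is not produced.
Itaconate is present, so GorP is active.
Activator GorP is present, so *wexH* is transcribed.
→ *wexH* is ON.
2 of the 5 genes are transcribed.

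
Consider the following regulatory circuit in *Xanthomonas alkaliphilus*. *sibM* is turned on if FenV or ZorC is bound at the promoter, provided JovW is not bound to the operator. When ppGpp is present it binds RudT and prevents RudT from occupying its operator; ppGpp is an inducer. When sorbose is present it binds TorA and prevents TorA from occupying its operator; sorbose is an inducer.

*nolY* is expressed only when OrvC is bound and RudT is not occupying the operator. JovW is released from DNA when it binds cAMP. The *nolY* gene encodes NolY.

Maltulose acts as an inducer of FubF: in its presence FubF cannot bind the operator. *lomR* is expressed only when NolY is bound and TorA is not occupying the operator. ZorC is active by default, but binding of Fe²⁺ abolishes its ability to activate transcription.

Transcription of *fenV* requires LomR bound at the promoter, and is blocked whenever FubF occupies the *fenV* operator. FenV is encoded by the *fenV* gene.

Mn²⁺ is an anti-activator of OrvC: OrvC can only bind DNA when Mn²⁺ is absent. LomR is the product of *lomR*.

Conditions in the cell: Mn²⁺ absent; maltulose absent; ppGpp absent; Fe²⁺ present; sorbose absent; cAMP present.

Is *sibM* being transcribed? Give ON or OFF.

Sorbose is absent, so TorA is active.
Mn²⁺ is absent, so OrvC is active.
ppGpp is absent, so RudT is active.
With repressor RudT bound, *nolY* is not transcribed.
So NolY is not produced.
With repressor TorA bound, *lomR* is not transcribed.
So LomR is not produced.
Maltulose is absent, so FubF is active.
With repressor FubF bound, *fenV* is not transcribed.
So FenV is not produced.
cAMP is present, so JovW is inactive.
Fe²⁺ is present, so ZorC is inactive.
No activator is available at the *sibM* promoter, so *sibM* is not transcribed.

OFF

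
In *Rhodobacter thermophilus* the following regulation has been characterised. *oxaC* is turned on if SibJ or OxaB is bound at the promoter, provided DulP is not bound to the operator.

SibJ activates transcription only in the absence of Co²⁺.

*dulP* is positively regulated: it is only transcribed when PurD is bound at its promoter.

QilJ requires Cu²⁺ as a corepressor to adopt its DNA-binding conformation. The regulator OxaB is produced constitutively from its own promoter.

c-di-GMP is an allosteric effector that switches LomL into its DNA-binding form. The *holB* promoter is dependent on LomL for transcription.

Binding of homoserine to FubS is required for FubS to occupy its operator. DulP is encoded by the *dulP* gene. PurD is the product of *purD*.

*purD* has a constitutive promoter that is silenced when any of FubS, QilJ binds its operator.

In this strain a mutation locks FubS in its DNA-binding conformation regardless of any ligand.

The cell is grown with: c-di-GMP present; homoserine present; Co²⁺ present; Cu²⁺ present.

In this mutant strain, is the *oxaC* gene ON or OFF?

Co²⁺ is present, so SibJ is inactive.
FubS is constitutively active in this strain.
Cu²⁺ is present, so QilJ is active.
With repressor FubS bound, *purD* is not transcribed.
So PurD is not produced.
Required activator PurD is absent, so *dulP* is not transcribed.
So DulP is not produced.
OxaB is produced constitutively and is active.
Activator OxaB is present, so *oxaC* is transcribed.

ON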